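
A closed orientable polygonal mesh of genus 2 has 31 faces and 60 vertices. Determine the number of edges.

For a closed orientable surface of genus 2, χ = 2 − 2·2 = -2.
E = V + F − (-2) = 60 + 31 − (-2) = 93.

93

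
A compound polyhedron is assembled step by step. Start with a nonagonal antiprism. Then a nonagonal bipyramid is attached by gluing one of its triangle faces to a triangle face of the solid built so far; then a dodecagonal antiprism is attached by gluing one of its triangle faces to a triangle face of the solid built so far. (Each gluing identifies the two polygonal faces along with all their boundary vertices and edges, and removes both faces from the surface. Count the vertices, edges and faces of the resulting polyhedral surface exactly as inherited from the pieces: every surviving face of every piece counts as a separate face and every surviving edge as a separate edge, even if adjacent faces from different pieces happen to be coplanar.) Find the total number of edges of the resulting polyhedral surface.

A nonagonal antiprism: V=18, E=36, F=20.
Attach a nonagonal bipyramid (V=11, E=27, F=18) along a 3-gon: merge 3 vertices and 3 edges, delete both glued faces → V=26, E=60, F=36.
Attach a dodecagonal antiprism (V=24, E=48, F=26) along a 3-gon: merge 3 vertices and 3 edges, delete both glued faces → V=47, E=105, F=60.
Check: V − E + F = 47 − 105 + 60 = 2.

105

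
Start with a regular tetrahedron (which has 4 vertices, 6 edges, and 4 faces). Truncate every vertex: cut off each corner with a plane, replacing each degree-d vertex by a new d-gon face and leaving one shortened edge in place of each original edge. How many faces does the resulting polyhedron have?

8

Truncation replaces each original edge-end by a new vertex, so V′ = 2E = 12.
Each original edge survives, and each old vertex of degree d contributes d new edges; summing degrees gives Σd = 2E, so E′ = E + 2E = 3E = 18.
Each original face survives and each original vertex becomes one new face: F′ = F + V = 8.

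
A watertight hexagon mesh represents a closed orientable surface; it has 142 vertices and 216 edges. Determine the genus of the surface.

2

Every face is a hexagon and each edge borders two faces, so 6F = 2·216, giving F = 72.
χ = V − E + F = 142 − 216 + 72 = -2.
For a closed orientable surface χ = 2 − 2g, so g = (2 − (-2))/2 = 2.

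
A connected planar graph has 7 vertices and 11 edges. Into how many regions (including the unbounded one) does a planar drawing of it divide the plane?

6

Euler's formula for a connected plane graph: V − E + F = 2, so F = 2 − 7 + 11 = 6.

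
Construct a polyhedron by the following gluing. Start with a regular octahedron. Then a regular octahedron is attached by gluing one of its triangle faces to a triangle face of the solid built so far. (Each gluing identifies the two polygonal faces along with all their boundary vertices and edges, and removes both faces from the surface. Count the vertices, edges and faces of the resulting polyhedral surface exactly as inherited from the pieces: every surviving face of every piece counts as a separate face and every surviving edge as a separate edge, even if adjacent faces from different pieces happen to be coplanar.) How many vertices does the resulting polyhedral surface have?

9

A regular octahedron: V=6, E=12, F=8.
Attach a regular octahedron (V=6, E=12, F=8) along a 3-gon: merge 3 vertices and 3 edges, delete both glued faces → V=9, E=21, F=14.
Check: V − E + F = 9 − 21 + 14 = 2.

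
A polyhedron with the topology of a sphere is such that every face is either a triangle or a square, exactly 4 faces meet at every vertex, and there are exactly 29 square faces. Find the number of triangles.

Let x be the number of triangles; then F = 29 + x.
Edge–face incidences: 2E = 4·29 + 3·x = 116 + 3x.
Every vertex has degree 4, so 4V = 2E.
Euler: V − E + F = 2 ⇒ (2E)/4 − E + (29 + x) = 2.
Multiply by 8: 2·(2E) − 4·(2E) + 8·(29 + x) = 16, i.e. 232 + 8x − 2·(116 + 3x) = 16.
Collecting terms: 2x = 16, so x = 8.
Then 2E = 116 + 3·8 = 140, so E = 70, V = 2E/4 = 35, F = 29 + 8 = 37.

8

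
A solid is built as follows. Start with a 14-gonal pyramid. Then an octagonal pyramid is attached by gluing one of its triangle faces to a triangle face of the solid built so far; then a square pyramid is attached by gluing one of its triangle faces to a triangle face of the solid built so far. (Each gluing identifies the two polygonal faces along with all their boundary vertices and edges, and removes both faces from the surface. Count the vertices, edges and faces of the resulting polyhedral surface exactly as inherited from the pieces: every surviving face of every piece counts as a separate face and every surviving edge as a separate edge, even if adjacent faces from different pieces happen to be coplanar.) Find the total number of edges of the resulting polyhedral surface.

A 14-gonal pyramid: V=15, E=28, F=15.
Attach an octagonal pyramid (V=9, E=16, F=9) along a 3-gon: merge 3 vertices and 3 edges, delete both glued faces → V=21, E=41, F=22.
Attach a square pyramid (V=5, E=8, F=5) along a 3-gon: merge 3 vertices and 3 edges, delete both glued faces → V=23, E=46, F=25.
Check: V − E + F = 23 − 46 + 25 = 2.

46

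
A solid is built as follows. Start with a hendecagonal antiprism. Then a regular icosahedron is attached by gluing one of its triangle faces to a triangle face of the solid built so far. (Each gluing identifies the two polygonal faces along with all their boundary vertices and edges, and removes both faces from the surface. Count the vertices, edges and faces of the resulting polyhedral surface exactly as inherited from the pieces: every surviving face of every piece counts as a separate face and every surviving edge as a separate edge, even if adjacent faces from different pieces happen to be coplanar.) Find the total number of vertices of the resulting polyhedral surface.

31

A hendecagonal antiprism: V=22, E=44, F=24.
Attach a regular icosahedron (V=12, E=30, F=20) along a 3-gon: merge 3 vertices and 3 edges, delete both glued faces → V=31, E=71, F=42.
Check: V − E + F = 31 − 71 + 42 = 2.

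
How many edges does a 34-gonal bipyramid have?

A bipyramid over an n-gon has 2n triangular faces and n + 2 vertices: V = 34 + 2 = 36, E = 3·34 = 102, F = 2·34 = 68.
Check: V − E + F = 36 − 102 + 68 = 2.

102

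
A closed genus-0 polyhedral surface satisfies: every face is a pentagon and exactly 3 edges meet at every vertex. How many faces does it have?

12

Each face has 5 edges and each edge borders two faces, so 2E = 5F.
Each vertex has degree 3, so 3V = 2E and hence V = 5F/3.
Euler: V − E + F = 2 ⇒ (5F/3) − (5F/2) + F = 2.
Multiply by 6: (10 − 15 + 6)F = 12, i.e. 1F = 12.
So F = 12, E = 5·12/2 = 30, V = 5·12/3 = 20.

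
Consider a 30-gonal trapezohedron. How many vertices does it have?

62

The n-trapezohedron (dual of the n-antiprism) has V = 2·30 + 2 = 62, E = 4·30 = 120, F = 2·30 = 60.
Check: V − E + F = 62 − 120 + 60 = 2.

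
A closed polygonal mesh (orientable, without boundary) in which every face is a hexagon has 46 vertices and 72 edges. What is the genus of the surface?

Every face is a hexagon and each edge borders two faces, so 6F = 2·72, giving F = 24.
χ = V − E + F = 46 − 72 + 24 = -2.
For a closed orientable surface χ = 2 − 2g, so g = (2 − (-2))/2 = 2.

2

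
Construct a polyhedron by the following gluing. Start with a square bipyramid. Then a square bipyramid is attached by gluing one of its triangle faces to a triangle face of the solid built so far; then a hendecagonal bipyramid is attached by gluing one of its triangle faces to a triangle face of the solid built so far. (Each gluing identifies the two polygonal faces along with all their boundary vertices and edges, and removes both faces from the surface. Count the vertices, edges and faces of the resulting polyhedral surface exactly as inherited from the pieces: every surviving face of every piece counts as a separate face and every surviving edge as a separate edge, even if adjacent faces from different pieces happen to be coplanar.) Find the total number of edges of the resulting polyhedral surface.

51

A square bipyramid: V=6, E=12, F=8.
Attach a square bipyramid (V=6, E=12, F=8) along a 3-gon: merge 3 vertices and 3 edges, delete both glued faces → V=9, E=21, F=14.
Attach a hendecagonal bipyramid (V=13, E=33, F=22) along a 3-gon: merge 3 vertices and 3 edges, delete both glued faces → V=19, E=51, F=34.
Check: V − E + F = 19 − 51 + 34 = 2.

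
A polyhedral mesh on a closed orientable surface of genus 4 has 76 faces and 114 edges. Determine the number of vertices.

For a closed orientable surface of genus 4, χ = 2 − 2·4 = -6.
V = -6 + E − F = -6 + 114 − 76 = 32.

32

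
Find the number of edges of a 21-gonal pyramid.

42

A pyramid on an n-gon base has one n-gon and n triangles: V = 21 + 1 = 22, E = 2·21 = 42, F = 21 + 1 = 22.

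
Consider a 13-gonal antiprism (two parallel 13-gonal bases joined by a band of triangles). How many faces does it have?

An antiprism on an n-gon has two n-gon caps and 2n triangles: V = 2·13 = 26, E = 4·13 = 52, F = 2·13 + 2 = 28.
Check: V − E + F = 26 − 52 + 28 = 2.

28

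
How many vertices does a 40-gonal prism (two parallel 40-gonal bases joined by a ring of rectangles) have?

80

A prism on an n-gon has two n-gon bases and n rectangular sides: V = 2·40 = 80, E = 3·40 = 120, F = 40 + 2 = 42.
Check: V − E + F = 80 − 120 + 42 = 2.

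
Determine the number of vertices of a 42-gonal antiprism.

84

An antiprism on an n-gon has two n-gon caps and 2n triangles: V = 2·42 = 84, E = 4·42 = 168, F = 2·42 + 2 = 86.
Check: V − E + F = 84 − 168 + 86 = 2.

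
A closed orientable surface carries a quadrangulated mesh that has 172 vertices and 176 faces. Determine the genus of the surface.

3

Every face is a square, so 2E = 4·176 = 704, giving E = 352.
χ = V − E + F = 172 − 352 + 176 = -4.
For a closed orientable surface χ = 2 − 2g, so g = (2 − (-4))/2 = 3.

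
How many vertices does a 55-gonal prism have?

A prism on an n-gon has two n-gon bases and n rectangular sides: V = 2·55 = 110, E = 3·55 = 165, F = 55 + 2 = 57.

110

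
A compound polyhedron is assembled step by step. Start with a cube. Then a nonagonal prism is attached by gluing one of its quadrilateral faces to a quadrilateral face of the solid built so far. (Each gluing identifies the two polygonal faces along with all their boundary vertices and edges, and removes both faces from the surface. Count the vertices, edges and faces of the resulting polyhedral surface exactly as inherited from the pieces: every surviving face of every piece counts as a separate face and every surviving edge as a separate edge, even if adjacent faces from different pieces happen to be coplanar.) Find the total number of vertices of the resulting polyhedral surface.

A cube: V=8, E=12, F=6.
Attach a nonagonal prism (V=18, E=27, F=11) along a 4-gon: merge 4 vertices and 4 edges, delete both glued faces → V=22, E=35, F=15.
Check: V − E + F = 22 − 35 + 15 = 2.

22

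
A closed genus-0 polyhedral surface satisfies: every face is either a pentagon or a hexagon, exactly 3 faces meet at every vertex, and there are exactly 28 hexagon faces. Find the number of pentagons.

12

Let x be the number of pentagons; then F = 28 + x.
Edge–face incidences: 2E = 6·28 + 5·x = 168 + 5x.
Every vertex has degree 3, so 3V = 2E.
Euler: V − E + F = 2 ⇒ (2E)/3 − E + (28 + x) = 2.
Multiply by 6: 2·(2E) − 3·(2E) + 6·(28 + x) = 12, i.e. 168 + 6x − (168 + 5x) = 12.
Collecting terms: x = 12.
Then 2E = 168 + 5·12 = 228, so E = 114, V = 2E/3 = 76, F = 28 + 12 = 40.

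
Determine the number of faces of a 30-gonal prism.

32

A prism on an n-gon has two n-gon bases and n rectangular sides: V = 2·30 = 60, E = 3·30 = 90, F = 30 + 2 = 32.
Check: V − E + F = 60 − 90 + 32 = 2.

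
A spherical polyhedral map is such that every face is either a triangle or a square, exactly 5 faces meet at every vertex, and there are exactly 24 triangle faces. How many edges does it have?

Let x be the number of squares; then F = 24 + x.
Edge–face incidences: 2E = 3·24 + 4·x = 72 + 4x.
Every vertex has degree 5, so 5V = 2E.
Euler: V − E + F = 2 ⇒ (2E)/5 − E + (24 + x) = 2.
Multiply by 10: 2·(2E) − 5·(2E) + 10·(24 + x) = 20, i.e. 240 + 10x − 3·(72 + 4x) = 20.
Collecting terms: −2x + 24 = 20, so −2x = −4, so x = 2.
Then 2E = 72 + 4·2 = 80, so E = 40, V = 2E/5 = 16, F = 24 + 2 = 26.

40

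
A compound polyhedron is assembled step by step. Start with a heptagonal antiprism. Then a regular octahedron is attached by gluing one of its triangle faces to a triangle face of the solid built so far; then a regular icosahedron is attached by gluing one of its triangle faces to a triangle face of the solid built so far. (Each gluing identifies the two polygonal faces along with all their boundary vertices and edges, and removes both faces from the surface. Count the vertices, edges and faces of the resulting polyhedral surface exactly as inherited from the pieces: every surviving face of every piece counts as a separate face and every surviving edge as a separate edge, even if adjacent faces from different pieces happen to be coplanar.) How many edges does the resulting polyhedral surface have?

A heptagonal antiprism: V=14, E=28, F=16.
Attach a regular octahedron (V=6, E=12, F=8) along a 3-gon: merge 3 vertices and 3 edges, delete both glued faces → V=17, E=37, F=22.
Attach a regular icosahedron (V=12, E=30, F=20) along a 3-gon: merge 3 vertices and 3 edges, delete both glued faces → V=26, E=64, F=40.
Check: V − E + F = 26 − 64 + 40 = 2.

64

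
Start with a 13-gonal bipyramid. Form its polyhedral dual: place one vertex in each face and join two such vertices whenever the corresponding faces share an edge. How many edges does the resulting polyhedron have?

The base solid has V = 15, E = 39, F = 26.
The dual swaps V and F and preserves E: V′ = F = 26, E′ = E = 39, F′ = V = 15.

39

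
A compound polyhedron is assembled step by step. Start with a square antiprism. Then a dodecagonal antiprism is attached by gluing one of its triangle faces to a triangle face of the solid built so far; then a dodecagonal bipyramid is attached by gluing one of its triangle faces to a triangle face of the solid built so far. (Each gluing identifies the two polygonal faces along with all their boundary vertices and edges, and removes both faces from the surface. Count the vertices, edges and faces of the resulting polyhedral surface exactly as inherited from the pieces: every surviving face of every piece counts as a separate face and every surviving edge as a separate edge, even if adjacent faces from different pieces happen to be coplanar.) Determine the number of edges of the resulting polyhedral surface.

94

A square antiprism: V=8, E=16, F=10.
Attach a dodecagonal antiprism (V=24, E=48, F=26) along a 3-gon: merge 3 vertices and 3 edges, delete both glued faces → V=29, E=61, F=34.
Attach a dodecagonal bipyramid (V=14, E=36, F=24) along a 3-gon: merge 3 vertices and 3 edges, delete both glued faces → V=40, E=94, F=56.
Check: V − E + F = 40 − 94 + 56 = 2.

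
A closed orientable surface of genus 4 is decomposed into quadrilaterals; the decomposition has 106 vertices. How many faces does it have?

χ = 2 − 2·4 = -6, and every face is a square so 4F = 2E.
V − E + F = -6 with E = 4F/2 gives 106 − (4/2 − 1)·F = -6, so F = 112 and E = 224.

112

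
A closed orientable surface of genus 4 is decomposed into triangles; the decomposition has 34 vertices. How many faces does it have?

χ = 2 − 2·4 = -6, and every face is a triangle so 3F = 2E.
V − E + F = -6 with E = 3F/2 gives 34 − (3/2 − 1)·F = -6, so F = 80 and E = 120.

80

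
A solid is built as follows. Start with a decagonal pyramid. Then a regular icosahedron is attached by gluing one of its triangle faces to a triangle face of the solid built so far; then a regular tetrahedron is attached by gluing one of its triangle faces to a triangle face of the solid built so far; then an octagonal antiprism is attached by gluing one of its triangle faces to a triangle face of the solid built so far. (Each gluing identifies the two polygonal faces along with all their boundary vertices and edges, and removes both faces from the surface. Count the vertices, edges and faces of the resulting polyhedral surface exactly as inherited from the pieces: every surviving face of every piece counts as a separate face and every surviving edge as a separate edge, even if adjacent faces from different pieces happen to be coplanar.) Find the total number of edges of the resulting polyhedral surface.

A decagonal pyramid: V=11, E=20, F=11.
Attach a regular icosahedron (V=12, E=30, F=20) along a 3-gon: merge 3 vertices and 3 edges, delete both glued faces → V=20, E=47, F=29.
Attach a regular tetrahedron (V=4, E=6, F=4) along a 3-gon: merge 3 vertices and 3 edges, delete both glued faces → V=21, E=50, F=31.
Attach an octagonal antiprism (V=16, E=32, F=18) along a 3-gon: merge 3 vertices and 3 edges, delete both glued faces → V=34, E=79, F=47.
Check: V − E + F = 34 − 79 + 47 = 2.

79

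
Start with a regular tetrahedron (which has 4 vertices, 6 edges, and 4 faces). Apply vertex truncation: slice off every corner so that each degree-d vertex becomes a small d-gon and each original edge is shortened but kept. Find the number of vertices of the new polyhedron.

12

Truncation replaces each original edge-end by a new vertex, so V′ = 2E = 12.
Each original edge survives, and each old vertex of degree d contributes d new edges; summing degrees gives Σd = 2E, so E′ = E + 2E = 3E = 18.
Each original face survives and each original vertex becomes one new face: F′ = F + V = 8.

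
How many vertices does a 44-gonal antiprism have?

An antiprism on an n-gon has two n-gon caps and 2n triangles: V = 2·44 = 88, E = 4·44 = 176, F = 2·44 + 2 = 90.

88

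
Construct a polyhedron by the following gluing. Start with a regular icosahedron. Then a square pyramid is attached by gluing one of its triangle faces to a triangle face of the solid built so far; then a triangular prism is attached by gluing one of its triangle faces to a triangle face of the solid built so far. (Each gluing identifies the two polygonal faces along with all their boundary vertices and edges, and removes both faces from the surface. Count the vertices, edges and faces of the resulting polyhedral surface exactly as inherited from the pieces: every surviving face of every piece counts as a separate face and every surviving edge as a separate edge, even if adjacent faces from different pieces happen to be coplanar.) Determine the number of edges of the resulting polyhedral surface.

41

A regular icosahedron: V=12, E=30, F=20.
Attach a square pyramid (V=5, E=8, F=5) along a 3-gon: merge 3 vertices and 3 edges, delete both glued faces → V=14, E=35, F=23.
Attach a triangular prism (V=6, E=9, F=5) along a 3-gon: merge 3 vertices and 3 edges, delete both glued faces → V=17, E=41, F=26.
Check: V − E + F = 17 − 41 + 26 = 2.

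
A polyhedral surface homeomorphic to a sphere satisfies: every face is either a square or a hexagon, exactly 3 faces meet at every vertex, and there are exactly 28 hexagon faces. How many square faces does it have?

6

Let x be the number of squares; then F = 28 + x.
Edge–face incidences: 2E = 6·28 + 4·x = 168 + 4x.
Every vertex has degree 3, so 3V = 2E.
Euler: V − E + F = 2 ⇒ (2E)/3 − E + (28 + x) = 2.
Multiply by 6: 2·(2E) − 3·(2E) + 6·(28 + x) = 12, i.e. 168 + 6x − (168 + 4x) = 12.
Collecting terms: 2x = 12, so x = 6.
Then 2E = 168 + 4·6 = 192, so E = 96, V = 2E/3 = 64, F = 28 + 6 = 34.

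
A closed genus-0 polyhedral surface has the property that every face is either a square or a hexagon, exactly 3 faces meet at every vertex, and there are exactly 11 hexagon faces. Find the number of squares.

Let x be the number of squares; then F = 11 + x.
Edge–face incidences: 2E = 6·11 + 4·x = 66 + 4x.
Every vertex has degree 3, so 3V = 2E.
Euler: V − E + F = 2 ⇒ (2E)/3 − E + (11 + x) = 2.
Multiply by 6: 2·(2E) − 3·(2E) + 6·(11 + x) = 12, i.e. 66 + 6x − (66 + 4x) = 12.
Collecting terms: 2x = 12, so x = 6.
Then 2E = 66 + 4·6 = 90, so E = 45, V = 2E/3 = 30, F = 11 + 6 = 17.

6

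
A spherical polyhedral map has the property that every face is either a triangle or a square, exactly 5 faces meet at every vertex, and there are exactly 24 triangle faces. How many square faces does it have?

Let x be the number of squares; then F = 24 + x.
Edge–face incidences: 2E = 3·24 + 4·x = 72 + 4x.
Every vertex has degree 5, so 5V = 2E.
Euler: V − E + F = 2 ⇒ (2E)/5 − E + (24 + x) = 2.
Multiply by 10: 2·(2E) − 5·(2E) + 10·(24 + x) = 20, i.e. 240 + 10x − 3·(72 + 4x) = 20.
Collecting terms: −2x + 24 = 20, so −2x = −4, so x = 2.
Then 2E = 72 + 4·2 = 80, so E = 40, V = 2E/5 = 16, F = 24 + 2 = 26.

2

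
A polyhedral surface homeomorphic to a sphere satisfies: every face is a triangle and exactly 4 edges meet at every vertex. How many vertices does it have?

6

Each face has 3 edges and each edge borders two faces, so 2E = 3F.
Each vertex has degree 4, so 4V = 2E and hence V = 3F/4.
Euler: V − E + F = 2 ⇒ (3F/4) − (3F/2) + F = 2.
Multiply by 8: (6 − 12 + 8)F = 16, i.e. 2F = 16.
So F = 8, E = 3·8/2 = 12, V = 3·8/4 = 6.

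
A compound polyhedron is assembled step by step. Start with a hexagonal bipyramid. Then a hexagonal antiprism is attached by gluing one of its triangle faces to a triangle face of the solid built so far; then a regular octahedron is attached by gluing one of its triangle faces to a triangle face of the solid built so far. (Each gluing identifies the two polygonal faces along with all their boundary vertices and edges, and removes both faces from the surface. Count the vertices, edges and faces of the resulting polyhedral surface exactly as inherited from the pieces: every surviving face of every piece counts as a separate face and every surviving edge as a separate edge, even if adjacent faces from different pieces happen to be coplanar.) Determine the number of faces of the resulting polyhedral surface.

A hexagonal bipyramid: V=8, E=18, F=12.
Attach a hexagonal antiprism (V=12, E=24, F=14) along a 3-gon: merge 3 vertices and 3 edges, delete both glued faces → V=17, E=39, F=24.
Attach a regular octahedron (V=6, E=12, F=8) along a 3-gon: merge 3 vertices and 3 edges, delete both glued faces → V=20, E=48, F=30.
Check: V − E + F = 20 − 48 + 30 = 2.

30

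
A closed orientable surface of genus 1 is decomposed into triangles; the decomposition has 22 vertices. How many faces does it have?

44

χ = 2 − 2·1 = 0, and every face is a triangle so 3F = 2E.
V − E + F = 0 with E = 3F/2 gives 22 − (3/2 − 1)·F = 0, so F = 44 and E = 66.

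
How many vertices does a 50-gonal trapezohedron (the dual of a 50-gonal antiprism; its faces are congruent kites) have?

The n-trapezohedron (dual of the n-antiprism) has V = 2·50 + 2 = 102, E = 4·50 = 200, F = 2·50 = 100.
Check: V − E + F = 102 − 200 + 100 = 2.

102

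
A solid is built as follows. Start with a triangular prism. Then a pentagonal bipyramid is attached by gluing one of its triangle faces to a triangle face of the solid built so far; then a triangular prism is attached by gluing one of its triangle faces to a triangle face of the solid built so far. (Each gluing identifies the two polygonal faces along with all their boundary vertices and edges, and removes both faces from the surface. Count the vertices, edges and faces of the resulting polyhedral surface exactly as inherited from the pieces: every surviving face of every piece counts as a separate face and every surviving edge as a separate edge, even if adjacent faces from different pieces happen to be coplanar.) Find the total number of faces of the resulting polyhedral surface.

A triangular prism: V=6, E=9, F=5.
Attach a pentagonal bipyramid (V=7, E=15, F=10) along a 3-gon: merge 3 vertices and 3 edges, delete both glued faces → V=10, E=21, F=13.
Attach a triangular prism (V=6, E=9, F=5) along a 3-gon: merge 3 vertices and 3 edges, delete both glued faces → V=13, E=27, F=16.
Check: V − E + F = 13 − 27 + 16 = 2.

16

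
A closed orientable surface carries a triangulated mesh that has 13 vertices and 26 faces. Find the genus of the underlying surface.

Every face is a triangle, so 2E = 3·26 = 78, giving E = 39.
χ = V − E + F = 13 − 39 + 26 = 0.
For a closed orientable surface χ = 2 − 2g, so g = (2 − (0))/2 = 1.

1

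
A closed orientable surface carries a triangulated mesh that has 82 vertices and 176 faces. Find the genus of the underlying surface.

Every face is a triangle, so 2E = 3·176 = 528, giving E = 264.
χ = V − E + F = 82 − 264 + 176 = -6.
For a closed orientable surface χ = 2 − 2g, so g = (2 − (-6))/2 = 4.

4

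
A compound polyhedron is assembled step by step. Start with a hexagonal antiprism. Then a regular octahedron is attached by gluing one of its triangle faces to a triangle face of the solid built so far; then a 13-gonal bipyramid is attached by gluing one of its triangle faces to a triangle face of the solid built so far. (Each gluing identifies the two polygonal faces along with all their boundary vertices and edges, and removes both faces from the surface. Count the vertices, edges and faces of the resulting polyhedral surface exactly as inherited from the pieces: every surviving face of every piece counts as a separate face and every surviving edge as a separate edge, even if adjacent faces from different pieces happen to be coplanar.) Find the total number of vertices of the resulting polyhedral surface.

27

A hexagonal antiprism: V=12, E=24, F=14.
Attach a regular octahedron (V=6, E=12, F=8) along a 3-gon: merge 3 vertices and 3 edges, delete both glued faces → V=15, E=33, F=20.
Attach a 13-gonal bipyramid (V=15, E=39, F=26) along a 3-gon: merge 3 vertices and 3 edges, delete both glued faces → V=27, E=69, F=44.
Check: V − E + F = 27 − 69 + 44 = 2.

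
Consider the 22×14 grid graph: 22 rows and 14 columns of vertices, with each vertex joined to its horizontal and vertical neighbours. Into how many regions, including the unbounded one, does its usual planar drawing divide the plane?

The grid has V = 22·14 = 308 vertices and E = 22·13 + 14·21 = 580 edges.
F = 2 − V + E = 2 − 308 + 580 = 274.

274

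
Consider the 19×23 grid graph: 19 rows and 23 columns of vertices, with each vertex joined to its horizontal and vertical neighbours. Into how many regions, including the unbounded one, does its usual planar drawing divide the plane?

The grid has V = 19·23 = 437 vertices and E = 19·22 + 23·18 = 832 edges.
F = 2 − V + E = 2 − 437 + 832 = 397.

397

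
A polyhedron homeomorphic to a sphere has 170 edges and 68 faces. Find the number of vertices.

104

Here V − E + F = 2.
V = 2 + E − F = 2 + 170 − 68 = 104.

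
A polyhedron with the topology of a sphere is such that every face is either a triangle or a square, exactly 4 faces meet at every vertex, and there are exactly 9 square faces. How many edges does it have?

30

Let x be the number of triangles; then F = 9 + x.
Edge–face incidences: 2E = 4·9 + 3·x = 36 + 3x.
Every vertex has degree 4, so 4V = 2E.
Euler: V − E + F = 2 ⇒ (2E)/4 − E + (9 + x) = 2.
Multiply by 8: 2·(2E) − 4·(2E) + 8·(9 + x) = 16, i.e. 72 + 8x − 2·(36 + 3x) = 16.
Collecting terms: 2x = 16, so x = 8.
Then 2E = 36 + 3·8 = 60, so E = 30, V = 2E/4 = 15, F = 9 + 8 = 17.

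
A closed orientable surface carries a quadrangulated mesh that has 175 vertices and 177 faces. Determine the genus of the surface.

2

Every face is a square, so 2E = 4·177 = 708, giving E = 354.
χ = V − E + F = 175 − 354 + 177 = -2.
For a closed orientable surface χ = 2 − 2g, so g = (2 − (-2))/2 = 2.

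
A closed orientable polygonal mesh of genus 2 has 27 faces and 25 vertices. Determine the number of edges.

54

For a closed orientable surface of genus 2, χ = 2 − 2·2 = -2.
E = V + F − (-2) = 25 + 27 − (-2) = 54.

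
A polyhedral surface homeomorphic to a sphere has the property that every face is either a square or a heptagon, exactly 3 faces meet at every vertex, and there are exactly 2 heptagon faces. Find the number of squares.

Let x be the number of squares; then F = 2 + x.
Edge–face incidences: 2E = 7·2 + 4·x = 14 + 4x.
Every vertex has degree 3, so 3V = 2E.
Euler: V − E + F = 2 ⇒ (2E)/3 − E + (2 + x) = 2.
Multiply by 6: 2·(2E) − 3·(2E) + 6·(2 + x) = 12, i.e. 12 + 6x − (14 + 4x) = 12.
Collecting terms: 2x − 2 = 12, so 2x = 14, so x = 7.
Then 2E = 14 + 4·7 = 42, so E = 21, V = 2E/3 = 14, F = 2 + 7 = 9.

7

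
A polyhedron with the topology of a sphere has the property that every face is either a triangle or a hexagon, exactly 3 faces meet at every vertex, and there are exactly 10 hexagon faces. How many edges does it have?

36

Let x be the number of triangles; then F = 10 + x.
Edge–face incidences: 2E = 6·10 + 3·x = 60 + 3x.
Every vertex has degree 3, so 3V = 2E.
Euler: V − E + F = 2 ⇒ (2E)/3 − E + (10 + x) = 2.
Multiply by 6: 2·(2E) − 3·(2E) + 6·(10 + x) = 12, i.e. 60 + 6x − (60 + 3x) = 12.
Collecting terms: 3x = 12, so x = 4.
Then 2E = 60 + 3·4 = 72, so E = 36, V = 2E/3 = 24, F = 10 + 4 = 14.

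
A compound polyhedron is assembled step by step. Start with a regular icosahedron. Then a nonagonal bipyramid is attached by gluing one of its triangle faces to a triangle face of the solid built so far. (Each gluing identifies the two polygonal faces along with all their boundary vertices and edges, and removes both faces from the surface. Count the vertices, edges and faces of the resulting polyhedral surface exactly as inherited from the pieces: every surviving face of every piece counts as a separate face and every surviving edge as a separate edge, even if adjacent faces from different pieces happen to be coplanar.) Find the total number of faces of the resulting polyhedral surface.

A regular icosahedron: V=12, E=30, F=20.
Attach a nonagonal bipyramid (V=11, E=27, F=18) along a 3-gon: merge 3 vertices and 3 edges, delete both glued faces → V=20, E=54, F=36.
Check: V − E + F = 20 − 54 + 36 = 2.

36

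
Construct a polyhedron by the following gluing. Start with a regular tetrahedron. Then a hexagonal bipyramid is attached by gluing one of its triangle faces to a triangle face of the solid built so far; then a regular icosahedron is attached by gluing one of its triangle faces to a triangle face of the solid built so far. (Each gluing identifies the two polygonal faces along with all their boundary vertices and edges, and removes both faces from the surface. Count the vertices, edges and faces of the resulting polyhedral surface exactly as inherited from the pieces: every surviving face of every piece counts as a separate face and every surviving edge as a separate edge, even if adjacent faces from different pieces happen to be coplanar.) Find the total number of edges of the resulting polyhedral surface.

48

A regular tetrahedron: V=4, E=6, F=4.
Attach a hexagonal bipyramid (V=8, E=18, F=12) along a 3-gon: merge 3 vertices and 3 edges, delete both glued faces → V=9, E=21, F=14.
Attach a regular icosahedron (V=12, E=30, F=20) along a 3-gon: merge 3 vertices and 3 edges, delete both glued faces → V=18, E=48, F=32.
Check: V − E + F = 18 − 48 + 32 = 2.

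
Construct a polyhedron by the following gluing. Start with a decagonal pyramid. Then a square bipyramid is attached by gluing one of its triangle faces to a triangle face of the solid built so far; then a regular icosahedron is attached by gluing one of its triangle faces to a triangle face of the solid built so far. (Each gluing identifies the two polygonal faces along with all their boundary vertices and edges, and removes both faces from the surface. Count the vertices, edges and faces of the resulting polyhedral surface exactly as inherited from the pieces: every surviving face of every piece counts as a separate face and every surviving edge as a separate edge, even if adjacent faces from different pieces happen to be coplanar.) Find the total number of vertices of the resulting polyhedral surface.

A decagonal pyramid: V=11, E=20, F=11.
Attach a square bipyramid (V=6, E=12, F=8) along a 3-gon: merge 3 vertices and 3 edges, delete both glued faces → V=14, E=29, F=17.
Attach a regular icosahedron (V=12, E=30, F=20) along a 3-gon: merge 3 vertices and 3 edges, delete both glued faces → V=23, E=56, F=35.
Check: V − E + F = 23 − 56 + 35 = 2.

23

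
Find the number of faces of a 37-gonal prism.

39

A prism on an n-gon has two n-gon bases and n rectangular sides: V = 2·37 = 74, E = 3·37 = 111, F = 37 + 2 = 39.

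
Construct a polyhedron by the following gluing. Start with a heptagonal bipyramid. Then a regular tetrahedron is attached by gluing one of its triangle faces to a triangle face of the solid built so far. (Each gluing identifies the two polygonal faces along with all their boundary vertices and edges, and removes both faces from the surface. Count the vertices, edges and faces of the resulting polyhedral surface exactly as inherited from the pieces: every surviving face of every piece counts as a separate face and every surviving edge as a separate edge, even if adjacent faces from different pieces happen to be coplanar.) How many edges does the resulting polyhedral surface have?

A heptagonal bipyramid: V=9, E=21, F=14.
Attach a regular tetrahedron (V=4, E=6, F=4) along a 3-gon: merge 3 vertices and 3 edges, delete both glued faces → V=10, E=24, F=16.
Check: V − E + F = 10 − 24 + 16 = 2.

24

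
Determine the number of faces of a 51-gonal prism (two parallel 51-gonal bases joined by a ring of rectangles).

53

A prism on an n-gon has two n-gon bases and n rectangular sides: V = 2·51 = 102, E = 3·51 = 153, F = 51 + 2 = 53.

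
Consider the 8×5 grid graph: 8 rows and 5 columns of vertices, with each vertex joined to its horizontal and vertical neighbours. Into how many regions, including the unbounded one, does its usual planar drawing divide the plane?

29

The grid has V = 8·5 = 40 vertices and E = 8·4 + 5·7 = 67 edges.
F = 2 − V + E = 2 − 40 + 67 = 29.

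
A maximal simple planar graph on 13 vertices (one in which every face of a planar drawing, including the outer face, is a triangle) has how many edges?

In a plane triangulation 3F = 2E and V − E + F = 2, so E = 3V − 6 = 3·13 − 6 = 33.

33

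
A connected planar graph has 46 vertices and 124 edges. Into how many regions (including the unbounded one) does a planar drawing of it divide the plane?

Euler's formula for a connected plane graph: V − E + F = 2, so F = 2 − 46 + 124 = 80.

80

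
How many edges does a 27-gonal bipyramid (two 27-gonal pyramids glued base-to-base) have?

81

A bipyramid over an n-gon has 2n triangular faces and n + 2 vertices: V = 27 + 2 = 29, E = 3·27 = 81, F = 2·27 = 54.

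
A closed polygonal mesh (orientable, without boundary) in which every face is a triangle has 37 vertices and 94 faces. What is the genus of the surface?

6

Every face is a triangle, so 2E = 3·94 = 282, giving E = 141.
χ = V − E + F = 37 − 141 + 94 = -10.
For a closed orientable surface χ = 2 − 2g, so g = (2 − (-10))/2 = 6.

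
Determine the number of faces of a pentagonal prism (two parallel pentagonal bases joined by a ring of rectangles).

A prism on an n-gon has two n-gon bases and n rectangular sides: V = 2·5 = 10, E = 3·5 = 15, F = 5 + 2 = 7.

7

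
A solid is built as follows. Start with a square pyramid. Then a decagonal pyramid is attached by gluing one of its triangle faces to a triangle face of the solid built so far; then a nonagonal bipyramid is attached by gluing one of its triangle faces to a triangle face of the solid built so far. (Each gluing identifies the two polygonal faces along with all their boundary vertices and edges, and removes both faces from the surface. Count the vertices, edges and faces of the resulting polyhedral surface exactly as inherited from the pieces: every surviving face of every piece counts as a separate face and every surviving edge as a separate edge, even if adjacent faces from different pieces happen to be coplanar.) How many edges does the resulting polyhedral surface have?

49

A square pyramid: V=5, E=8, F=5.
Attach a decagonal pyramid (V=11, E=20, F=11) along a 3-gon: merge 3 vertices and 3 edges, delete both glued faces → V=13, E=25, F=14.
Attach a nonagonal bipyramid (V=11, E=27, F=18) along a 3-gon: merge 3 vertices and 3 edges, delete both glued faces → V=21, E=49, F=30.
Check: V − E + F = 21 − 49 + 30 = 2.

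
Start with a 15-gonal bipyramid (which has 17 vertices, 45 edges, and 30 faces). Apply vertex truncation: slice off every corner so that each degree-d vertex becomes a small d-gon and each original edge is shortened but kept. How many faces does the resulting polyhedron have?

Truncation replaces each original edge-end by a new vertex, so V′ = 2E = 90.
Each original edge survives, and each old vertex of degree d contributes d new edges; summing degrees gives Σd = 2E, so E′ = E + 2E = 3E = 135.
Each original face survives and each original vertex becomes one new face: F′ = F + V = 47.

47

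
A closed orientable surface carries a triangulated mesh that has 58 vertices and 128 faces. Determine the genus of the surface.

4

Every face is a triangle, so 2E = 3·128 = 384, giving E = 192.
χ = V − E + F = 58 − 192 + 128 = -6.
For a closed orientable surface χ = 2 − 2g, so g = (2 − (-6))/2 = 4.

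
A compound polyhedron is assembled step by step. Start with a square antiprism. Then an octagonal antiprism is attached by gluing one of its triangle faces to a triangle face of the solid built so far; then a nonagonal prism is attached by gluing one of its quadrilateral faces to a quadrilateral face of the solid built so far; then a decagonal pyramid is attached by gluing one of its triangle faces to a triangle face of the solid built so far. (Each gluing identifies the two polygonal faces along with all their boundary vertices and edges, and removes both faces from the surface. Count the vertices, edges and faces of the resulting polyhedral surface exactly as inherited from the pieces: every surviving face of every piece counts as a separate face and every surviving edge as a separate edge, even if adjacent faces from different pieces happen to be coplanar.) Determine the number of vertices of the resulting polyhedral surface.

43

A square antiprism: V=8, E=16, F=10.
Attach an octagonal antiprism (V=16, E=32, F=18) along a 3-gon: merge 3 vertices and 3 edges, delete both glued faces → V=21, E=45, F=26.
Attach a nonagonal prism (V=18, E=27, F=11) along a 4-gon: merge 4 vertices and 4 edges, delete both glued faces → V=35, E=68, F=35.
Attach a decagonal pyramid (V=11, E=20, F=11) along a 3-gon: merge 3 vertices and 3 edges, delete both glued faces → V=43, E=85, F=44.
Check: V − E + F = 43 − 85 + 44 = 2.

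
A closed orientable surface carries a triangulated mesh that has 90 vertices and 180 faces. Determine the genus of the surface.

1

Every face is a triangle, so 2E = 3·180 = 540, giving E = 270.
χ = V − E + F = 90 − 270 + 180 = 0.
For a closed orientable surface χ = 2 − 2g, so g = (2 − (0))/2 = 1.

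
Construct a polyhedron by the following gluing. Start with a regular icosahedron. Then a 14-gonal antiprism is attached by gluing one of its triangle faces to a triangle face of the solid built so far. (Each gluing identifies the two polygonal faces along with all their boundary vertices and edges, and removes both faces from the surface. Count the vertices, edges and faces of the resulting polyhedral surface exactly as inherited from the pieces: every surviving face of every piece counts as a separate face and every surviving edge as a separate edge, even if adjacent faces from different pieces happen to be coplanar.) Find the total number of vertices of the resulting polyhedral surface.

A regular icosahedron: V=12, E=30, F=20.
Attach a 14-gonal antiprism (V=28, E=56, F=30) along a 3-gon: merge 3 vertices and 3 edges, delete both glued faces → V=37, E=83, F=48.
Check: V − E + F = 37 − 83 + 48 = 2.

37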